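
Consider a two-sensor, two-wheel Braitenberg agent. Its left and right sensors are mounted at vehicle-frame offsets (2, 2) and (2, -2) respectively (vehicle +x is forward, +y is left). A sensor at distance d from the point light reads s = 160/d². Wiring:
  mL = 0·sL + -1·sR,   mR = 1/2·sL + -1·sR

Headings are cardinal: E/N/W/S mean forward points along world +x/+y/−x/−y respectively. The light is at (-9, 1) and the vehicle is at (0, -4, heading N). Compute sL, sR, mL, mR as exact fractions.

left sensor world pos  = (-2, -2); dL² = 58
right sensor world pos = (2, -2); dR² = 130
sL = 160/58 = 80/29
sR = 160/130 = 16/13
mL = 0·sL + -1·sR = -16/13
mR = 1/2·sL + -1·sR = 56/377

80/29 16/13 -16/13 56/377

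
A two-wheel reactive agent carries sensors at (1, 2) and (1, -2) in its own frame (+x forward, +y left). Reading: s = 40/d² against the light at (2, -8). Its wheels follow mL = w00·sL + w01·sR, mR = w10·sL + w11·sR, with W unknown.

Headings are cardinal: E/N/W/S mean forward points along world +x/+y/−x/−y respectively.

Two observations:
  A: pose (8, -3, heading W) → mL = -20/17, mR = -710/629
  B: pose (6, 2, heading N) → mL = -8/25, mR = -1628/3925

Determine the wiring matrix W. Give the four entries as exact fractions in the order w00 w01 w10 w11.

obs A: pose=(8,-3,W) → sL=20/17, sR=20/37, mL=-20/17, mR=-710/629
obs B: pose=(6,2,N) → sL=8/25, sR=40/157, mL=-8/25, mR=-1628/3925
sensor matrix S = [[20/17, 20/37], [8/25, 40/157]]; det S = 62592/493765
solve [mL_A; mL_B] = S·[w00; w01] and [mR_A; mR_B] = S·[w10; w11]:
  w00 = -1, w01 = 0, w10 = -1/2, w11 = -1

-1 0 -1/2 -1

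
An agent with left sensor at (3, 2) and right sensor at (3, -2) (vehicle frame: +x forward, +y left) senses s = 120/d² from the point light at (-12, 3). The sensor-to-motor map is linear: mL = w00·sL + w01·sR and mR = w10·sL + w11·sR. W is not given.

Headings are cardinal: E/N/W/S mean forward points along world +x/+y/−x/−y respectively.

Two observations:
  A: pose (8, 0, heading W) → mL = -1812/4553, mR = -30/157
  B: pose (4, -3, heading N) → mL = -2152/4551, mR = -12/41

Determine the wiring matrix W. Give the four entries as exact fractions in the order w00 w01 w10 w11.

obs A: pose=(8,0,W) → sL=60/157, sR=12/29, mL=-1812/4553, mR=-30/157
obs B: pose=(4,-3,N) → sL=24/41, sR=40/111, mL=-2152/4551, mR=-12/41
sensor matrix S = [[60/157, 12/29], [24/41, 40/111]]; det S = -721792/6906901
solve [mL_A; mL_B] = S·[w00; w01] and [mR_A; mR_B] = S·[w10; w11]:
  w00 = -1/2, w01 = -1/2, w10 = -1/2, w11 = 0

-1/2 -1/2 -1/2 0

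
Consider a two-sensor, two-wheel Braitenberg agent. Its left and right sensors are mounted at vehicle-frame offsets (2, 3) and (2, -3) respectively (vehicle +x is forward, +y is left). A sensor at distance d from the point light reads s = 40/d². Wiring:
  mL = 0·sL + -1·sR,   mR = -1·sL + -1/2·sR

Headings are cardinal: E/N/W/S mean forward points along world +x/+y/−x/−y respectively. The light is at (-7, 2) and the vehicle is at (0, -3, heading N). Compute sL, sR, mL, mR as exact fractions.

left sensor world pos  = (-3, -1); dL² = 25
right sensor world pos = (3, -1); dR² = 109
sL = 40/25 = 8/5
sR = 40/109 = 40/109
mL = 0·sL + -1·sR = -40/109
mR = -1·sL + -1/2·sR = -972/545

8/5 40/109 -40/109 -972/545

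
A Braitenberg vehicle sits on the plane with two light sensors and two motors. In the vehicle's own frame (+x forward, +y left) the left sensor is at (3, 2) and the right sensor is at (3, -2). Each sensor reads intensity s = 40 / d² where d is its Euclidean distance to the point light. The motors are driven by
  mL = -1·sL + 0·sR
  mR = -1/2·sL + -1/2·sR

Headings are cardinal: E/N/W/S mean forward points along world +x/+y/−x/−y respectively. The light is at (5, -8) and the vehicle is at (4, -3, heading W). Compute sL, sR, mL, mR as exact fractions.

8/5 8/13 -8/5 -72/65

left sensor world pos  = (1, -5); dL² = 25
right sensor world pos = (1, -1); dR² = 65
sL = 40/25 = 8/5
sR = 40/65 = 8/13
mL = -1·sL + 0·sR = -8/5
mR = -1/2·sL + -1/2·sR = -72/65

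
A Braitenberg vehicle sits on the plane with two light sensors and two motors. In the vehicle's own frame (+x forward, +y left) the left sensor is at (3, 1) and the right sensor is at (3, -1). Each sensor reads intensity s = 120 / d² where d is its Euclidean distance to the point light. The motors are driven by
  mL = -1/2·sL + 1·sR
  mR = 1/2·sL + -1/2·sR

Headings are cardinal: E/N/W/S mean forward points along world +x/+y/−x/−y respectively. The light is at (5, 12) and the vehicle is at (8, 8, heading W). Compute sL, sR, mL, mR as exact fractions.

left sensor world pos  = (5, 7); dL² = 25
right sensor world pos = (5, 9); dR² = 9
sL = 120/25 = 24/5
sR = 120/9 = 40/3
mL = -1/2·sL + 1·sR = 164/15
mR = 1/2·sL + -1/2·sR = -64/15

24/5 40/3 164/15 -64/15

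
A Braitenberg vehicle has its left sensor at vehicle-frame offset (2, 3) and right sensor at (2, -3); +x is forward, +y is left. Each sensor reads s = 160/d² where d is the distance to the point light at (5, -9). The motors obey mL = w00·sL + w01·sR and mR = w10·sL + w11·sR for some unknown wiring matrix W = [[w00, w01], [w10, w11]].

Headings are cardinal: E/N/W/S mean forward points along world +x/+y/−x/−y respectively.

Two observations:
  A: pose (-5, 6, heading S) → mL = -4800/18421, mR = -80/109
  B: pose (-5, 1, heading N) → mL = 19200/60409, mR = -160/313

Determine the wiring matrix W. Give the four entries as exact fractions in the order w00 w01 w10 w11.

obs A: pose=(-5,6,S) → sL=80/109, sR=80/169, mL=-4800/18421, mR=-80/109
obs B: pose=(-5,1,N) → sL=160/313, sR=160/193, mL=19200/60409, mR=-160/313
sensor matrix S = [[80/109, 80/169], [160/313, 160/193]]; det S = 407808000/1112794189
solve [mL_A; mL_B] = S·[w00; w01] and [mR_A; mR_B] = S·[w10; w11]:
  w00 = -1, w01 = 1, w10 = -1, w11 = 0

-1 1 -1 0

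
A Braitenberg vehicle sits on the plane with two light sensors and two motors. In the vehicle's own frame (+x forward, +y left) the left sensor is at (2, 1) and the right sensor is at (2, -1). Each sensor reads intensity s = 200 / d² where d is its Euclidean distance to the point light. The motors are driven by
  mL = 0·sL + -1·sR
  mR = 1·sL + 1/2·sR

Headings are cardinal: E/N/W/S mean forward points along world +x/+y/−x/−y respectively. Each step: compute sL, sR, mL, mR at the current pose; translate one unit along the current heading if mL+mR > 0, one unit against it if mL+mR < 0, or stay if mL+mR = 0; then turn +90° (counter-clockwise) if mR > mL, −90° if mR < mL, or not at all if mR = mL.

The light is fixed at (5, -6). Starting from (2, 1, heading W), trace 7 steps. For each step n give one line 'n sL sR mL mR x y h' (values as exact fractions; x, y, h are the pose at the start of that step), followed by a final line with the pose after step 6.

0 200/61 200/89 -200/89 23900/5429 2 1 W
1 100/17 4 -4 134/17 1 1 S
2 200/53 200/29 -200/29 11100/1537 1 0 E
3 5/2 50/17 -50/17 135/34 2 0 N
4 200/61 200/89 -200/89 23900/5429 2 1 W
5 100/17 4 -4 134/17 1 1 S
6 200/53 200/29 -200/29 11100/1537 1 0 E
final 2 0 N

n=0: pose=(2,1,W); sL=200/61, sR=200/89; mL=-200/89, mR=23900/5429; mL+mR=11700/5429 → advance +1; mR−mL=36100/5429 → turn +1·90°
n=1: pose=(1,1,S); sL=100/17, sR=4; mL=-4, mR=134/17; mL+mR=66/17 → advance +1; mR−mL=202/17 → turn +1·90°
n=2: pose=(1,0,E); sL=200/53, sR=200/29; mL=-200/29, mR=11100/1537; mL+mR=500/1537 → advance +1; mR−mL=21700/1537 → turn +1·90°
n=3: pose=(2,0,N); sL=5/2, sR=50/17; mL=-50/17, mR=135/34; mL+mR=35/34 → advance +1; mR−mL=235/34 → turn +1·90°
n=4: pose=(2,1,W); sL=200/61, sR=200/89; mL=-200/89, mR=23900/5429; mL+mR=11700/5429 → advance +1; mR−mL=36100/5429 → turn +1·90°
n=5: pose=(1,1,S); sL=100/17, sR=4; mL=-4, mR=134/17; mL+mR=66/17 → advance +1; mR−mL=202/17 → turn +1·90°
n=6: pose=(1,0,E); sL=200/53, sR=200/29; mL=-200/29, mR=11100/1537; mL+mR=500/1537 → advance +1; mR−mL=21700/1537 → turn +1·90°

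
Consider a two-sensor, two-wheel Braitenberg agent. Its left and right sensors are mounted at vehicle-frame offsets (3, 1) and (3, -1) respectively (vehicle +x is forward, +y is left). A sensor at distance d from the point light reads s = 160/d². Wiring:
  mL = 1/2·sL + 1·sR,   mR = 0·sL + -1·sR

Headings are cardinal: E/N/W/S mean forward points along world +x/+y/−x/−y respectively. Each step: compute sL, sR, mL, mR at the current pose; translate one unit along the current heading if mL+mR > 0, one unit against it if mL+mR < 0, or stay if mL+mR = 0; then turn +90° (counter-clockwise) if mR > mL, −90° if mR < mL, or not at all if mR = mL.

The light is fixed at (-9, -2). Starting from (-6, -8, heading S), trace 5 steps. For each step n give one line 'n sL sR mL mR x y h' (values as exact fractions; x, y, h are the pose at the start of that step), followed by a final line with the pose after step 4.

0 160/97 32/17 4464/1649 -32/17 -6 -8 S
1 5/2 40/9 205/36 -40/9 -6 -9 W
2 160/17 32/5 944/85 -32/5 -7 -9 N
3 16/5 80/37 696/185 -80/37 -7 -8 E
4 160/97 32/17 4464/1649 -32/17 -6 -8 S
final -6 -9 W

n=0: pose=(-6,-8,S); sL=160/97, sR=32/17; mL=4464/1649, mR=-32/17; mL+mR=80/97 → advance +1; mR−mL=-7568/1649 → turn -1·90°
n=1: pose=(-6,-9,W); sL=5/2, sR=40/9; mL=205/36, mR=-40/9; mL+mR=5/4 → advance +1; mR−mL=-365/36 → turn -1·90°
n=2: pose=(-7,-9,N); sL=160/17, sR=32/5; mL=944/85, mR=-32/5; mL+mR=80/17 → advance +1; mR−mL=-1488/85 → turn -1·90°
n=3: pose=(-7,-8,E); sL=16/5, sR=80/37; mL=696/185, mR=-80/37; mL+mR=8/5 → advance +1; mR−mL=-1096/185 → turn -1·90°
n=4: pose=(-6,-8,S); sL=160/97, sR=32/17; mL=4464/1649, mR=-32/17; mL+mR=80/97 → advance +1; mR−mL=-7568/1649 → turn -1·90°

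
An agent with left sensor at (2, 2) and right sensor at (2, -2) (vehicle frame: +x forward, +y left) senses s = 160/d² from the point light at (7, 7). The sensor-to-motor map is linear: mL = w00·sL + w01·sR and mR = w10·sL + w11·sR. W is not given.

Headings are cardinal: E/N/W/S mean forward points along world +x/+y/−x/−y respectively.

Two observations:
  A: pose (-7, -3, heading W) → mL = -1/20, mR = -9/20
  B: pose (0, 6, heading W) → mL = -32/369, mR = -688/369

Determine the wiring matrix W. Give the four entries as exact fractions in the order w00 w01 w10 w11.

obs A: pose=(-7,-3,W) → sL=2/5, sR=1/2, mL=-1/20, mR=-9/20
obs B: pose=(0,6,W) → sL=16/9, sR=80/41, mL=-32/369, mR=-688/369
sensor matrix S = [[2/5, 1/2], [16/9, 80/41]]; det S = -40/369
solve [mL_A; mL_B] = S·[w00; w01] and [mR_A; mR_B] = S·[w10; w11]:
  w00 = 1/2, w01 = -1/2, w10 = -1/2, w11 = -1/2

1/2 -1/2 -1/2 -1/2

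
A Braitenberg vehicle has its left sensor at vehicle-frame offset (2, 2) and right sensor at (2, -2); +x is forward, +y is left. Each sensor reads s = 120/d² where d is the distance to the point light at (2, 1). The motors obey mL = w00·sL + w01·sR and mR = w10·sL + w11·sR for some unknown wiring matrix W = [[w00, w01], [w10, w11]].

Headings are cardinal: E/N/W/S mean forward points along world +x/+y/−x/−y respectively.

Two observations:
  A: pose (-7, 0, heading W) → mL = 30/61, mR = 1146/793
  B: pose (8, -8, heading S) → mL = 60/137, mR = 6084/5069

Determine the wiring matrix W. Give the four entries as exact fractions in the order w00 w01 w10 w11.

0 1/2 1/2 1

obs A: pose=(-7,0,W) → sL=12/13, sR=60/61, mL=30/61, mR=1146/793
obs B: pose=(8,-8,S) → sL=24/37, sR=120/137, mL=60/137, mR=6084/5069
sensor matrix S = [[12/13, 60/61], [24/37, 120/137]]; det S = 685440/4019717
solve [mL_A; mL_B] = S·[w00; w01] and [mR_A; mR_B] = S·[w10; w11]:
  w00 = 0, w01 = 1/2, w10 = 1/2, w11 = 1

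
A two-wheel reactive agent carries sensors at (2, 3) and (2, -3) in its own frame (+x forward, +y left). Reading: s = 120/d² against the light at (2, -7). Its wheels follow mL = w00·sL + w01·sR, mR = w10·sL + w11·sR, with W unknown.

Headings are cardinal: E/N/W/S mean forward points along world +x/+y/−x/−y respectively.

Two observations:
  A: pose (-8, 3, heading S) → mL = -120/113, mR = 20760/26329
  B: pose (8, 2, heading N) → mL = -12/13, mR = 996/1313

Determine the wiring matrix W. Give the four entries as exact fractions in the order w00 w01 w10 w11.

obs A: pose=(-8,3,S) → sL=120/113, sR=120/233, mL=-120/113, mR=20760/26329
obs B: pose=(8,2,N) → sL=12/13, sR=60/101, mL=-12/13, mR=996/1313
sensor matrix S = [[120/113, 120/233], [12/13, 60/101]]; det S = 5374080/34569977
solve [mL_A; mL_B] = S·[w00; w01] and [mR_A; mR_B] = S·[w10; w11]:
  w00 = -1, w01 = 0, w10 = 1/2, w11 = 1/2

-1 0 1/2 1/2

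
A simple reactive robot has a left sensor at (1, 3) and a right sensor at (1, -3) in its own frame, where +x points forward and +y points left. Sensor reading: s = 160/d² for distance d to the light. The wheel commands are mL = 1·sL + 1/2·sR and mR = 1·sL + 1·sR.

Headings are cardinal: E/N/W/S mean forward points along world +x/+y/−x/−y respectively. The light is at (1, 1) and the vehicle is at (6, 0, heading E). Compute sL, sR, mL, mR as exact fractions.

4 40/13 72/13 92/13

left sensor world pos  = (7, 3); dL² = 40
right sensor world pos = (7, -3); dR² = 52
sL = 160/40 = 4
sR = 160/52 = 40/13
mL = 1·sL + 1/2·sR = 72/13
mR = 1·sL + 1·sR = 92/13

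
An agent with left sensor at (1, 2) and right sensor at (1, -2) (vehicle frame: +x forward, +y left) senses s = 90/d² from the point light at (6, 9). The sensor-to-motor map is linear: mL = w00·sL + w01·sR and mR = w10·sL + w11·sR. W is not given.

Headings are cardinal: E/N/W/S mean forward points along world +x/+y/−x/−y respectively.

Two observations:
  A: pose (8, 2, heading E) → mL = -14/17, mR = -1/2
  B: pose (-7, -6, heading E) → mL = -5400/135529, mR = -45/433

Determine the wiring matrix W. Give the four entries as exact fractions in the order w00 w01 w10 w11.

-1/2 1/2 0 -1/2

obs A: pose=(8,2,E) → sL=45/17, sR=1, mL=-14/17, mR=-1/2
obs B: pose=(-7,-6,E) → sL=90/313, sR=90/433, mL=-5400/135529, mR=-45/433
sensor matrix S = [[45/17, 1], [90/313, 90/433]]; det S = 605160/2303993
solve [mL_A; mL_B] = S·[w00; w01] and [mR_A; mR_B] = S·[w10; w11]:
  w00 = -1/2, w01 = 1/2, w10 = 0, w11 = -1/2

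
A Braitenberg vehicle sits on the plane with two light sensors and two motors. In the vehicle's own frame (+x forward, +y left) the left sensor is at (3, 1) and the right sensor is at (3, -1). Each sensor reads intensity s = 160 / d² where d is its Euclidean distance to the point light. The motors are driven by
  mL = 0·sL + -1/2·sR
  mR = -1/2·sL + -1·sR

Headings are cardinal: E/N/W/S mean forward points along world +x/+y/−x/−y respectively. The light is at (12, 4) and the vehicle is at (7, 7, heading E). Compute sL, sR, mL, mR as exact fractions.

8 20 -10 -24

left sensor world pos  = (10, 8); dL² = 20
right sensor world pos = (10, 6); dR² = 8
sL = 160/20 = 8
sR = 160/8 = 20
mL = 0·sL + -1/2·sR = -10
mR = -1/2·sL + -1·sR = -24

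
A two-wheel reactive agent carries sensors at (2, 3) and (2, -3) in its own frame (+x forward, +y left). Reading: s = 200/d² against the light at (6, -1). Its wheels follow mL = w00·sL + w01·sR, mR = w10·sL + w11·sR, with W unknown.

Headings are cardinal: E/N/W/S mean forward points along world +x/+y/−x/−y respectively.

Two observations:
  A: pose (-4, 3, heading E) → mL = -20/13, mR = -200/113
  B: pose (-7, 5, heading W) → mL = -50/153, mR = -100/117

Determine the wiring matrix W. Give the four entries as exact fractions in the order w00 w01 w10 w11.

obs A: pose=(-4,3,E) → sL=200/113, sR=40/13, mL=-20/13, mR=-200/113
obs B: pose=(-7,5,W) → sL=100/117, sR=100/153, mL=-50/153, mR=-100/117
sensor matrix S = [[200/113, 40/13], [100/117, 100/153]]; det S = -4304000/2921841
solve [mL_A; mL_B] = S·[w00; w01] and [mR_A; mR_B] = S·[w10; w11]:
  w00 = 0, w01 = -1/2, w10 = -1, w11 = 0

0 -1/2 -1 0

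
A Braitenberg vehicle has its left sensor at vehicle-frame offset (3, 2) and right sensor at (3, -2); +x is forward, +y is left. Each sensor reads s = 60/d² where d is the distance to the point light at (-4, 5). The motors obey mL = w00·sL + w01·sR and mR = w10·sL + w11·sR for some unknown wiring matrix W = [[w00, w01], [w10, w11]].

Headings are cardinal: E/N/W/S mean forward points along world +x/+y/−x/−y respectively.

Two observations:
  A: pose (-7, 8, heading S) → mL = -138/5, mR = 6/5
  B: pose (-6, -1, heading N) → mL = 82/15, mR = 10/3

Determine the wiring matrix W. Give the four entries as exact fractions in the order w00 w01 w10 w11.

obs A: pose=(-7,8,S) → sL=60, sR=12/5, mL=-138/5, mR=6/5
obs B: pose=(-6,-1,N) → sL=12/5, sR=20/3, mL=82/15, mR=10/3
sensor matrix S = [[60, 12/5], [12/5, 20/3]]; det S = 9856/25
solve [mL_A; mL_B] = S·[w00; w01] and [mR_A; mR_B] = S·[w10; w11]:
  w00 = -1/2, w01 = 1, w10 = 0, w11 = 1/2

-1/2 1 0 1/2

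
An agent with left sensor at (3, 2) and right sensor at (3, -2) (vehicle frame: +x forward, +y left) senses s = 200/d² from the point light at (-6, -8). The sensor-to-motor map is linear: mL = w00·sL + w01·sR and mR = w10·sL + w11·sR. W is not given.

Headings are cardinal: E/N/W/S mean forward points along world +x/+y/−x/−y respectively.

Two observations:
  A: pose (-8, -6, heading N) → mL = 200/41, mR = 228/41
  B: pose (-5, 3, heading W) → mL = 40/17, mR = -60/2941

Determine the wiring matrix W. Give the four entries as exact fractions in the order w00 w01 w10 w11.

1 0 -1/2 1

obs A: pose=(-8,-6,N) → sL=200/41, sR=8, mL=200/41, mR=228/41
obs B: pose=(-5,3,W) → sL=40/17, sR=200/173, mL=40/17, mR=-60/2941
sensor matrix S = [[200/41, 8], [40/17, 200/173]]; det S = -1589760/120581
solve [mL_A; mL_B] = S·[w00; w01] and [mR_A; mR_B] = S·[w10; w11]:
  w00 = 1, w01 = 0, w10 = -1/2, w11 = 1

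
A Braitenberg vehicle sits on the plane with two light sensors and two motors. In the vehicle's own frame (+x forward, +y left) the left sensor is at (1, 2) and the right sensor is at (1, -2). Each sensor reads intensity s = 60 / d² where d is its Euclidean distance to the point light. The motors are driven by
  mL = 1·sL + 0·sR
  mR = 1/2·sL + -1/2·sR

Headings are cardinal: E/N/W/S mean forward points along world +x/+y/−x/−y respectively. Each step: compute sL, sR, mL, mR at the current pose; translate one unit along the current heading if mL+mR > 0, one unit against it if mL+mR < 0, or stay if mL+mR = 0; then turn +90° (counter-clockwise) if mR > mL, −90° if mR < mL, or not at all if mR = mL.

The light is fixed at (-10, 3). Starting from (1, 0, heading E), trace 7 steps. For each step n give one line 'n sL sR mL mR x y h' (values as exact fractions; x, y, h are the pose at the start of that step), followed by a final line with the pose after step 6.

n=0: pose=(1,0,E); sL=12/29, sR=60/169; mL=12/29, mR=144/4901; mL+mR=2172/4901 → advance +1; mR−mL=-1884/4901 → turn -1·90°
n=1: pose=(2,0,S); sL=15/53, sR=15/29; mL=15/53, mR=-180/1537; mL+mR=255/1537 → advance +1; mR−mL=-615/1537 → turn -1·90°
n=2: pose=(2,-1,W); sL=60/157, sR=12/25; mL=60/157, mR=-192/3925; mL+mR=1308/3925 → advance +1; mR−mL=-1692/3925 → turn -1·90°
n=3: pose=(1,-1,N); sL=2/3, sR=30/89; mL=2/3, mR=44/267; mL+mR=74/89 → advance +1; mR−mL=-134/267 → turn -1·90°
n=4: pose=(1,0,E); sL=12/29, sR=60/169; mL=12/29, mR=144/4901; mL+mR=2172/4901 → advance +1; mR−mL=-1884/4901 → turn -1·90°
n=5: pose=(2,0,S); sL=15/53, sR=15/29; mL=15/53, mR=-180/1537; mL+mR=255/1537 → advance +1; mR−mL=-615/1537 → turn -1·90°
n=6: pose=(2,-1,W); sL=60/157, sR=12/25; mL=60/157, mR=-192/3925; mL+mR=1308/3925 → advance +1; mR−mL=-1692/3925 → turn -1·90°

0 12/29 60/169 12/29 144/4901 1 0 E
1 15/53 15/29 15/53 -180/1537 2 0 S
2 60/157 12/25 60/157 -192/3925 2 -1 W
3 2/3 30/89 2/3 44/267 1 -1 N
4 12/29 60/169 12/29 144/4901 1 0 E
5 15/53 15/29 15/53 -180/1537 2 0 S
6 60/157 12/25 60/157 -192/3925 2 -1 W
final 1 -1 N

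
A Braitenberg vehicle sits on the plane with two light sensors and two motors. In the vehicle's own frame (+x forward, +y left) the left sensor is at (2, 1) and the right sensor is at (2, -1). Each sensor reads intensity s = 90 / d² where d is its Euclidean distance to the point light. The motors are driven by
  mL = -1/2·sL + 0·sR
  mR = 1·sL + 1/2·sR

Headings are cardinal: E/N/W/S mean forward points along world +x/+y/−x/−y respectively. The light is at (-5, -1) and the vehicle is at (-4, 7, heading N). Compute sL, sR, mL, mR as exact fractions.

9/10 45/52 -9/20 693/520

left sensor world pos  = (-5, 9); dL² = 100
right sensor world pos = (-3, 9); dR² = 104
sL = 90/100 = 9/10
sR = 90/104 = 45/52
mL = -1/2·sL + 0·sR = -9/20
mR = 1·sL + 1/2·sR = 693/520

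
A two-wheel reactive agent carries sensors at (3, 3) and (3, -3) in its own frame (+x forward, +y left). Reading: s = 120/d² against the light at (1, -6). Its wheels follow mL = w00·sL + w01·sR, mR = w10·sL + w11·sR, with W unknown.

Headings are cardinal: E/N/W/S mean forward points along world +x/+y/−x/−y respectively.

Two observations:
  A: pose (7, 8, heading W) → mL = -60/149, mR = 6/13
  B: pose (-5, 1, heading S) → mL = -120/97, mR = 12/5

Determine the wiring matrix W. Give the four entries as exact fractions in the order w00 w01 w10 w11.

0 -1 1/2 0

obs A: pose=(7,8,W) → sL=12/13, sR=60/149, mL=-60/149, mR=6/13
obs B: pose=(-5,1,S) → sL=24/5, sR=120/97, mL=-120/97, mR=12/5
sensor matrix S = [[12/13, 60/149], [24/5, 120/97]]; det S = -148608/187889
solve [mL_A; mL_B] = S·[w00; w01] and [mR_A; mR_B] = S·[w10; w11]:
  w00 = 0, w01 = -1, w10 = 1/2, w11 = 0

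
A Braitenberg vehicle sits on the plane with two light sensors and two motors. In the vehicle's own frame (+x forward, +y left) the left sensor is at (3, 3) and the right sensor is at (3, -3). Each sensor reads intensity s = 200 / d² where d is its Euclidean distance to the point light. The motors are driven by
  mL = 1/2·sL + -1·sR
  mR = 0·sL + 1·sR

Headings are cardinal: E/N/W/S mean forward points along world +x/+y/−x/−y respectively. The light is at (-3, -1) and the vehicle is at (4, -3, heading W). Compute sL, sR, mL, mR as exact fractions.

200/41 200/17 -6500/697 200/17

left sensor world pos  = (1, -6); dL² = 41
right sensor world pos = (1, 0); dR² = 17
sL = 200/41 = 200/41
sR = 200/17 = 200/17
mL = 1/2·sL + -1·sR = -6500/697
mR = 0·sL + 1·sR = 200/17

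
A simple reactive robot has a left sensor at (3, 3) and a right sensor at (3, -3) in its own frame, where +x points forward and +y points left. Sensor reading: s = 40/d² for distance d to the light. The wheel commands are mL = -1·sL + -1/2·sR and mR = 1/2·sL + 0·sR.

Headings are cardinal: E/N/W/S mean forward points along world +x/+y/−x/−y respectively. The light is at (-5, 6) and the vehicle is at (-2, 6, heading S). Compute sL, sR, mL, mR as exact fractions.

8/9 40/9 -28/9 4/9

left sensor world pos  = (1, 3); dL² = 45
right sensor world pos = (-5, 3); dR² = 9
sL = 40/45 = 8/9
sR = 40/9 = 40/9
mL = -1·sL + -1/2·sR = -28/9
mR = 1/2·sL + 0·sR = 4/9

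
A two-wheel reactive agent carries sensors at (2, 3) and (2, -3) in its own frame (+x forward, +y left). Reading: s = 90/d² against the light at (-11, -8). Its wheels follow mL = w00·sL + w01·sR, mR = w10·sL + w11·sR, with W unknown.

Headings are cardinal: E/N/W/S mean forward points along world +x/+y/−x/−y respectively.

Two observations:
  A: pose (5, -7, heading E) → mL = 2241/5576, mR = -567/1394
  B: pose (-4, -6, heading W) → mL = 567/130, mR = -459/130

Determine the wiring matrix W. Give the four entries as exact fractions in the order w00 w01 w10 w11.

obs A: pose=(5,-7,E) → sL=9/34, sR=45/164, mL=2241/5576, mR=-567/1394
obs B: pose=(-4,-6,W) → sL=45/13, sR=9/5, mL=567/130, mR=-459/130
sensor matrix S = [[9/34, 45/164], [45/13, 9/5]]; det S = -85779/181220
solve [mL_A; mL_B] = S·[w00; w01] and [mR_A; mR_B] = S·[w10; w11]:
  w00 = 1, w01 = 1/2, w10 = -1/2, w11 = -1

1 1/2 -1/2 -1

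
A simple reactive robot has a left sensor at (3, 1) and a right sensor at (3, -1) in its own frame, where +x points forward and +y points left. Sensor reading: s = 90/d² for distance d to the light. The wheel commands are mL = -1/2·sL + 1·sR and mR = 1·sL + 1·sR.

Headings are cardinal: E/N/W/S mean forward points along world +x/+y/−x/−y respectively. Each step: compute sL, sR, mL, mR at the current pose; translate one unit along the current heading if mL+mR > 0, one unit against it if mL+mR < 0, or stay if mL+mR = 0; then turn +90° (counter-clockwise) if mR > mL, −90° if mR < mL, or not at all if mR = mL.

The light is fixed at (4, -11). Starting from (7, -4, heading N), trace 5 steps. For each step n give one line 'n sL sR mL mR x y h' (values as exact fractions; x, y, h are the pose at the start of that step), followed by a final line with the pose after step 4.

0 45/52 45/58 1035/3016 2475/1508 7 -4 N
1 90/49 10/9 85/441 1300/441 7 -3 W
2 45/17 45/13 945/442 1350/221 6 -3 S
3 90/89 90/61 5265/5429 13500/5429 6 -4 E
4 45/52 45/58 1035/3016 2475/1508 7 -4 N
final 7 -3 W

n=0: pose=(7,-4,N); sL=45/52, sR=45/58; mL=1035/3016, mR=2475/1508; mL+mR=5985/3016 → advance +1; mR−mL=135/104 → turn +1·90°
n=1: pose=(7,-3,W); sL=90/49, sR=10/9; mL=85/441, mR=1300/441; mL+mR=1385/441 → advance +1; mR−mL=135/49 → turn +1·90°
n=2: pose=(6,-3,S); sL=45/17, sR=45/13; mL=945/442, mR=1350/221; mL+mR=3645/442 → advance +1; mR−mL=135/34 → turn +1·90°
n=3: pose=(6,-4,E); sL=90/89, sR=90/61; mL=5265/5429, mR=13500/5429; mL+mR=18765/5429 → advance +1; mR−mL=135/89 → turn +1·90°
n=4: pose=(7,-4,N); sL=45/52, sR=45/58; mL=1035/3016, mR=2475/1508; mL+mR=5985/3016 → advance +1; mR−mL=135/104 → turn +1·90°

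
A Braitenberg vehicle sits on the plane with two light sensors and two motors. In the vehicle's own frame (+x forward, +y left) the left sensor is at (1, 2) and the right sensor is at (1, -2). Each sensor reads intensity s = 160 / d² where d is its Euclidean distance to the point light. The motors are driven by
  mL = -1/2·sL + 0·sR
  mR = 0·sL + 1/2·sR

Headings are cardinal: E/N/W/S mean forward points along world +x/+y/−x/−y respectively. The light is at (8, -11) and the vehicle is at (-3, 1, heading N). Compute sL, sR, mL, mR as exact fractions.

80/169 16/25 -40/169 8/25

left sensor world pos  = (-5, 2); dL² = 338
right sensor world pos = (-1, 2); dR² = 250
sL = 160/338 = 80/169
sR = 160/250 = 16/25
mL = -1/2·sL + 0·sR = -40/169
mR = 0·sL + 1/2·sR = 8/25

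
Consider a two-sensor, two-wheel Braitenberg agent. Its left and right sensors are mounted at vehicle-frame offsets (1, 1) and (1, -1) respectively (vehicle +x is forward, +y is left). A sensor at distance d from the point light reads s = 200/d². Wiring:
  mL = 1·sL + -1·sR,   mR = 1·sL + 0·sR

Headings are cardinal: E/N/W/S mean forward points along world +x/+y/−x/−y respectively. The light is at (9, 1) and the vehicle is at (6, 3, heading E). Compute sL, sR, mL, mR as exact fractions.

left sensor world pos  = (7, 4); dL² = 13
right sensor world pos = (7, 2); dR² = 5
sL = 200/13 = 200/13
sR = 200/5 = 40
mL = 1·sL + -1·sR = -320/13
mR = 1·sL + 0·sR = 200/13

200/13 40 -320/13 200/13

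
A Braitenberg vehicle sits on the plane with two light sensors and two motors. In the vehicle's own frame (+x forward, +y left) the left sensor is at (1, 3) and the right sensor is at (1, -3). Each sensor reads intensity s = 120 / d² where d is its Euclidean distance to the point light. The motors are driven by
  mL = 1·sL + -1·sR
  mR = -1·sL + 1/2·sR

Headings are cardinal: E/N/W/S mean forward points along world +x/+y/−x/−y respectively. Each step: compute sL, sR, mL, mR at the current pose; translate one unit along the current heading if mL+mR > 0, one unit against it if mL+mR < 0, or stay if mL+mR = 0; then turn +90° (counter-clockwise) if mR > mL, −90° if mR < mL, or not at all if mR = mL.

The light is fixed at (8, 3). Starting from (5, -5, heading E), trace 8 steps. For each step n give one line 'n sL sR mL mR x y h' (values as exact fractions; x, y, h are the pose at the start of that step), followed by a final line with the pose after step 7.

0 120/29 24/25 2304/725 -2652/725 5 -5 E
1 60/41 12/13 288/533 -534/533 4 -5 S
2 24/25 120/41 -2016/1025 516/1025 4 -4 W
3 15/8 6/5 27/40 -51/40 5 -4 S
4 120/97 24/5 -1728/485 564/485 5 -3 W
5 12/5 60/37 144/185 -294/185 6 -3 S
6 120/73 120/13 -7200/949 2820/949 6 -2 W
7 3 30/13 9/13 -24/13 7 -2 S
final 7 -1 W

n=0: pose=(5,-5,E); sL=120/29, sR=24/25; mL=2304/725, mR=-2652/725; mL+mR=-12/25 → advance -1; mR−mL=-4956/725 → turn -1·90°
n=1: pose=(4,-5,S); sL=60/41, sR=12/13; mL=288/533, mR=-534/533; mL+mR=-6/13 → advance -1; mR−mL=-822/533 → turn -1·90°
n=2: pose=(4,-4,W); sL=24/25, sR=120/41; mL=-2016/1025, mR=516/1025; mL+mR=-60/41 → advance -1; mR−mL=2532/1025 → turn +1·90°
n=3: pose=(5,-4,S); sL=15/8, sR=6/5; mL=27/40, mR=-51/40; mL+mR=-3/5 → advance -1; mR−mL=-39/20 → turn -1·90°
n=4: pose=(5,-3,W); sL=120/97, sR=24/5; mL=-1728/485, mR=564/485; mL+mR=-12/5 → advance -1; mR−mL=2292/485 → turn +1·90°
n=5: pose=(6,-3,S); sL=12/5, sR=60/37; mL=144/185, mR=-294/185; mL+mR=-30/37 → advance -1; mR−mL=-438/185 → turn -1·90°
n=6: pose=(6,-2,W); sL=120/73, sR=120/13; mL=-7200/949, mR=2820/949; mL+mR=-60/13 → advance -1; mR−mL=10020/949 → turn +1·90°
n=7: pose=(7,-2,S); sL=3, sR=30/13; mL=9/13, mR=-24/13; mL+mR=-15/13 → advance -1; mR−mL=-33/13 → turn -1·90°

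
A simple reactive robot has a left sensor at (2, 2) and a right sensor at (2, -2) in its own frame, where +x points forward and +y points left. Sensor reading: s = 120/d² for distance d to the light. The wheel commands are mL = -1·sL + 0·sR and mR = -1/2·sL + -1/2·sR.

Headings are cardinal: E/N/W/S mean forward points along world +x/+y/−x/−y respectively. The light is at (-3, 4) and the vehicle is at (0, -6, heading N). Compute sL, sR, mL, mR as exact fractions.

left sensor world pos  = (-2, -4); dL² = 65
right sensor world pos = (2, -4); dR² = 89
sL = 120/65 = 24/13
sR = 120/89 = 120/89
mL = -1·sL + 0·sR = -24/13
mR = -1/2·sL + -1/2·sR = -1848/1157

24/13 120/89 -24/13 -1848/1157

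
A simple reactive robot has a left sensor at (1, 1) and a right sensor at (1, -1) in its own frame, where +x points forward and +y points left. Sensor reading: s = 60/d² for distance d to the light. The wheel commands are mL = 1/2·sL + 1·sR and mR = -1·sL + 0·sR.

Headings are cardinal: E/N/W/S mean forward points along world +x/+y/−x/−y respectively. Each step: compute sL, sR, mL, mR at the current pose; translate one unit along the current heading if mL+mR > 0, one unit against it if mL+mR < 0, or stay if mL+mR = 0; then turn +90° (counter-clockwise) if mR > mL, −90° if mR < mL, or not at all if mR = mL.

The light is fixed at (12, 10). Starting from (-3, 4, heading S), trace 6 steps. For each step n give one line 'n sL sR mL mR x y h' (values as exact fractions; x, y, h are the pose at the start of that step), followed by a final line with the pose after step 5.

n=0: pose=(-3,4,S); sL=12/49, sR=12/61; mL=954/2989, mR=-12/49; mL+mR=222/2989 → advance +1; mR−mL=-1686/2989 → turn -1·90°
n=1: pose=(-3,3,W); sL=3/16, sR=15/73; mL=699/2336, mR=-3/16; mL+mR=261/2336 → advance +1; mR−mL=-1137/2336 → turn -1·90°
n=2: pose=(-4,3,N); sL=12/65, sR=20/87; mL=1822/5655, mR=-12/65; mL+mR=778/5655 → advance +1; mR−mL=-2866/5655 → turn -1·90°
n=3: pose=(-4,4,E); sL=6/25, sR=30/137; mL=1161/3425, mR=-6/25; mL+mR=339/3425 → advance +1; mR−mL=-1983/3425 → turn -1·90°
n=4: pose=(-3,4,S); sL=12/49, sR=12/61; mL=954/2989, mR=-12/49; mL+mR=222/2989 → advance +1; mR−mL=-1686/2989 → turn -1·90°
n=5: pose=(-3,3,W); sL=3/16, sR=15/73; mL=699/2336, mR=-3/16; mL+mR=261/2336 → advance +1; mR−mL=-1137/2336 → turn -1·90°

0 12/49 12/61 954/2989 -12/49 -3 4 S
1 3/16 15/73 699/2336 -3/16 -3 3 W
2 12/65 20/87 1822/5655 -12/65 -4 3 N
3 6/25 30/137 1161/3425 -6/25 -4 4 E
4 12/49 12/61 954/2989 -12/49 -3 4 S
5 3/16 15/73 699/2336 -3/16 -3 3 W
final -4 3 N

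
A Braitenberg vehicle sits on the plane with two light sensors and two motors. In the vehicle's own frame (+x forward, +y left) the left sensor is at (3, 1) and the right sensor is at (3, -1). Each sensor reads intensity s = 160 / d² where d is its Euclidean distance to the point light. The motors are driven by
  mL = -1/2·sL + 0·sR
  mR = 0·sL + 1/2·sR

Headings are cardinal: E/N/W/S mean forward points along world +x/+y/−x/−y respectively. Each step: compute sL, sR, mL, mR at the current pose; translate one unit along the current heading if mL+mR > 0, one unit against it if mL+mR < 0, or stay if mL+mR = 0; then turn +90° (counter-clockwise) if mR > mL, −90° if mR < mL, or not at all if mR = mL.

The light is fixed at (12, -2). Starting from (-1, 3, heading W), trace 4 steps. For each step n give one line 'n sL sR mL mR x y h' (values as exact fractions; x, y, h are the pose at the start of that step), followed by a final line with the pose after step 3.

n=0: pose=(-1,3,W); sL=10/17, sR=40/73; mL=-5/17, mR=20/73; mL+mR=-25/1241 → advance -1; mR−mL=705/1241 → turn +1·90°
n=1: pose=(0,3,S); sL=32/25, sR=160/173; mL=-16/25, mR=80/173; mL+mR=-768/4325 → advance -1; mR−mL=4768/4325 → turn +1·90°
n=2: pose=(0,4,E); sL=16/13, sR=80/53; mL=-8/13, mR=40/53; mL+mR=96/689 → advance +1; mR−mL=944/689 → turn +1·90°
n=3: pose=(1,4,N); sL=32/45, sR=160/181; mL=-16/45, mR=80/181; mL+mR=704/8145 → advance +1; mR−mL=6496/8145 → turn +1·90°

0 10/17 40/73 -5/17 20/73 -1 3 W
1 32/25 160/173 -16/25 80/173 0 3 S
2 16/13 80/53 -8/13 40/53 0 4 E
3 32/45 160/181 -16/45 80/181 1 4 N
final 1 5 W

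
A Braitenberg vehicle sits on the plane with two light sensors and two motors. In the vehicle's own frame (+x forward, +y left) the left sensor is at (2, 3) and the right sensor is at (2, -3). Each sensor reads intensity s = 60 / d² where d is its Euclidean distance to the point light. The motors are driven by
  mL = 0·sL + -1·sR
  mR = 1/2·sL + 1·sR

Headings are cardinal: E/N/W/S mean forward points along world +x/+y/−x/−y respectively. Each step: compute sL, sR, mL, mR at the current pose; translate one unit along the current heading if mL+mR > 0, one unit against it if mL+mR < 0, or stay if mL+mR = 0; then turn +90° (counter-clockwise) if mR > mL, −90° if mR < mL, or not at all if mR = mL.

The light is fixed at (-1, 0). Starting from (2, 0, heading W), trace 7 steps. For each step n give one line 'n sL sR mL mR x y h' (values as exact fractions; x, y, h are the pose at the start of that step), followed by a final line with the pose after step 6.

n=0: pose=(2,0,W); sL=6, sR=6; mL=-6, mR=9; mL+mR=3 → advance +1; mR−mL=15 → turn +1·90°
n=1: pose=(1,0,S); sL=60/29, sR=12; mL=-12, mR=378/29; mL+mR=30/29 → advance +1; mR−mL=726/29 → turn +1·90°
n=2: pose=(1,-1,E); sL=3, sR=15/8; mL=-15/8, mR=27/8; mL+mR=3/2 → advance +1; mR−mL=21/4 → turn +1·90°
n=3: pose=(2,-1,N); sL=60, sR=60/37; mL=-60/37, mR=1170/37; mL+mR=30 → advance +1; mR−mL=1230/37 → turn +1·90°
n=4: pose=(2,0,W); sL=6, sR=6; mL=-6, mR=9; mL+mR=3 → advance +1; mR−mL=15 → turn +1·90°
n=5: pose=(1,0,S); sL=60/29, sR=12; mL=-12, mR=378/29; mL+mR=30/29 → advance +1; mR−mL=726/29 → turn +1·90°
n=6: pose=(1,-1,E); sL=3, sR=15/8; mL=-15/8, mR=27/8; mL+mR=3/2 → advance +1; mR−mL=21/4 → turn +1·90°

0 6 6 -6 9 2 0 W
1 60/29 12 -12 378/29 1 0 S
2 3 15/8 -15/8 27/8 1 -1 E
3 60 60/37 -60/37 1170/37 2 -1 N
4 6 6 -6 9 2 0 W
5 60/29 12 -12 378/29 1 0 S
6 3 15/8 -15/8 27/8 1 -1 E
final 2 -1 N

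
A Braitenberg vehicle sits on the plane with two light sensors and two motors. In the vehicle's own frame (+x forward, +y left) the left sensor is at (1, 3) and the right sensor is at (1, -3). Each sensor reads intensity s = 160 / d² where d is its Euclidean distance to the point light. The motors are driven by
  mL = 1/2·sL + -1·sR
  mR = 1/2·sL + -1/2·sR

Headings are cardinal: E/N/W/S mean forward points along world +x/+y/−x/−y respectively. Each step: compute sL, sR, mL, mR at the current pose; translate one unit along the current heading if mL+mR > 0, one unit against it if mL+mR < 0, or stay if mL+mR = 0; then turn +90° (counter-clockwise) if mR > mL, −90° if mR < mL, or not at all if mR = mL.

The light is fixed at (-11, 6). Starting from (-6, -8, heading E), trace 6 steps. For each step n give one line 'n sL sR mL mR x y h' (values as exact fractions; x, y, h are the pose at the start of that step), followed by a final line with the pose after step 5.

n=0: pose=(-6,-8,E); sL=160/157, sR=32/65; mL=176/10205, mR=2688/10205; mL+mR=2864/10205 → advance +1; mR−mL=16/65 → turn +1·90°
n=1: pose=(-5,-8,N); sL=80/89, sR=16/25; mL=-424/2225, mR=288/2225; mL+mR=-136/2225 → advance -1; mR−mL=8/25 → turn +1·90°
n=2: pose=(-5,-9,W); sL=160/349, sR=160/169; mL=-42320/58981, mR=-14400/58981; mL+mR=-56720/58981 → advance -1; mR−mL=80/169 → turn +1·90°
n=3: pose=(-4,-9,S); sL=40/89, sR=10/17; mL=-550/1513, mR=-105/1513; mL+mR=-655/1513 → advance -1; mR−mL=5/17 → turn +1·90°
n=4: pose=(-4,-8,E); sL=32/37, sR=160/353; mL=-272/13061, mR=2688/13061; mL+mR=2416/13061 → advance +1; mR−mL=80/353 → turn +1·90°
n=5: pose=(-3,-8,N); sL=80/97, sR=16/29; mL=-392/2813, mR=384/2813; mL+mR=-8/2813 → advance -1; mR−mL=8/29 → turn +1·90°

0 160/157 32/65 176/10205 2688/10205 -6 -8 E
1 80/89 16/25 -424/2225 288/2225 -5 -8 N
2 160/349 160/169 -42320/58981 -14400/58981 -5 -9 W
3 40/89 10/17 -550/1513 -105/1513 -4 -9 S
4 32/37 160/353 -272/13061 2688/13061 -4 -8 E
5 80/97 16/29 -392/2813 384/2813 -3 -8 N
final -3 -9 W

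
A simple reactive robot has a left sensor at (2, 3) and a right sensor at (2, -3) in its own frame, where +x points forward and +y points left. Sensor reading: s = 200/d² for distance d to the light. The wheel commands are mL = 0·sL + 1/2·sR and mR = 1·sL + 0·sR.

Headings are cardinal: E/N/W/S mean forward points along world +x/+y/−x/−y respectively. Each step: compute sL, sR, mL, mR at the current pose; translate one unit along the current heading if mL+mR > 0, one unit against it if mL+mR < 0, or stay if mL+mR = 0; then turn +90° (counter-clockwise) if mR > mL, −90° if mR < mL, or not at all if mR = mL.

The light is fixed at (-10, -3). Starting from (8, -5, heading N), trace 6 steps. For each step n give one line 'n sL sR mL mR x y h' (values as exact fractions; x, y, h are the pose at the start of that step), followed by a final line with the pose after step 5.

n=0: pose=(8,-5,N); sL=8/9, sR=200/441; mL=100/441, mR=8/9; mL+mR=164/147 → advance +1; mR−mL=292/441 → turn +1·90°
n=1: pose=(8,-4,W); sL=25/34, sR=10/13; mL=5/13, mR=25/34; mL+mR=495/442 → advance +1; mR−mL=155/442 → turn +1·90°
n=2: pose=(7,-4,S); sL=200/409, sR=40/41; mL=20/41, mR=200/409; mL+mR=16380/16769 → advance +1; mR−mL=20/16769 → turn +1·90°
n=3: pose=(7,-5,E); sL=100/181, sR=100/193; mL=50/193, mR=100/181; mL+mR=28350/34933 → advance +1; mR−mL=10250/34933 → turn +1·90°
n=4: pose=(8,-5,N); sL=8/9, sR=200/441; mL=100/441, mR=8/9; mL+mR=164/147 → advance +1; mR−mL=292/441 → turn +1·90°
n=5: pose=(8,-4,W); sL=25/34, sR=10/13; mL=5/13, mR=25/34; mL+mR=495/442 → advance +1; mR−mL=155/442 → turn +1·90°

0 8/9 200/441 100/441 8/9 8 -5 N
1 25/34 10/13 5/13 25/34 8 -4 W
2 200/409 40/41 20/41 200/409 7 -4 S
3 100/181 100/193 50/193 100/181 7 -5 E
4 8/9 200/441 100/441 8/9 8 -5 N
5 25/34 10/13 5/13 25/34 8 -4 W
final 7 -4 S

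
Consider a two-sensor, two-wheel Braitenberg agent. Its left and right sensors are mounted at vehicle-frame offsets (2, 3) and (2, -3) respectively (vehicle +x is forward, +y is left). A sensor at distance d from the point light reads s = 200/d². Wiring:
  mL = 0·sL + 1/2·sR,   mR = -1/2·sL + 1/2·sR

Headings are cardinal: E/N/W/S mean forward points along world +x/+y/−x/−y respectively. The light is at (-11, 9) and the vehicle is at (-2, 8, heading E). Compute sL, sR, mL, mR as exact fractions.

8/5 200/137 100/137 -48/685

left sensor world pos  = (0, 11); dL² = 125
right sensor world pos = (0, 5); dR² = 137
sL = 200/125 = 8/5
sR = 200/137 = 200/137
mL = 0·sL + 1/2·sR = 100/137
mR = -1/2·sL + 1/2·sR = -48/685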